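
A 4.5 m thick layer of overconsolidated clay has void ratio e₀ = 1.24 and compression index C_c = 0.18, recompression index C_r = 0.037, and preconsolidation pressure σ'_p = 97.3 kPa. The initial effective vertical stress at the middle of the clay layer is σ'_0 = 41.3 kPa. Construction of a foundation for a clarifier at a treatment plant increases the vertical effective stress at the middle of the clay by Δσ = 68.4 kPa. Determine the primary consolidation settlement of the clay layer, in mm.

S_c ≈ 46.5 mm

Final effective stress: σ'_f = 41.3 + 68.4 = 109.7 kPa.
σ'_f = 109.7 > σ'_p = 97.3 kPa, so the stress path crosses the preconsolidation pressure — recompression up to σ'_p, then virgin compression beyond:
S_c = H/(1+e₀)·[C_r·log₁₀(σ'_p/σ'_0) + C_c·log₁₀(σ'_f/σ'_p)]
    = 4.5/2.24 × [0.037×log₁₀(97.3/41.3) + 0.18×log₁₀(109.7/97.3)]
    = 2.0089 × [0.01377 + 0.0093769] = 0.0465 m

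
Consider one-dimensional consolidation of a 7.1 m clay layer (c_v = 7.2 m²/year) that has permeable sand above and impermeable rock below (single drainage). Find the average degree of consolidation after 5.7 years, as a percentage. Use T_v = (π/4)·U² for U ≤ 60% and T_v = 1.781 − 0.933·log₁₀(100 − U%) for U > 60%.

Drainage path length: H_d = H = 7.1 m (single drainage).
T_v = c_v·t/H_d² = 7.2×5.7/7.1² = 0.81412.
T_v = 0.81412 corresponds to the U > 60% branch:
U = 1 − 10^((1.781 − T_v)/0.933)/100 = 0.8913

U ≈ 89.1 %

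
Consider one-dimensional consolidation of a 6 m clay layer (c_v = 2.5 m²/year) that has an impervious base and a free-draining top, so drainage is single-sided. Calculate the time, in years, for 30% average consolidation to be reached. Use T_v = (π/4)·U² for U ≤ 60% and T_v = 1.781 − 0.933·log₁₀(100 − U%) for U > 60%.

t ≈ 1.02 years

Drainage path length: H_d = H = 6 m (single drainage).
U ≤ 60%: T_v = (π/4)·U² = (π/4)×0.3² = 0.070686.
t = T_v·H_d²/c_v = 0.070686×6²/2.5 = 1.018 years.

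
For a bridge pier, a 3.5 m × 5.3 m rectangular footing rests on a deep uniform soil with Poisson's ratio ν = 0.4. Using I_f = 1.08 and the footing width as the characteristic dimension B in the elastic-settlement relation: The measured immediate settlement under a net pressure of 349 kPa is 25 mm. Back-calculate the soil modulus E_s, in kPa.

S_e = q·B·(1−ν²)/E_s · I_f  ⇒  E_s = q·B·(1−ν²)·I_f / S_e.
E_s = 349 × 3.5 × 0.84 × 1.08 / 0.025 = 44330 kPa

E_s ≈ 44300 kPa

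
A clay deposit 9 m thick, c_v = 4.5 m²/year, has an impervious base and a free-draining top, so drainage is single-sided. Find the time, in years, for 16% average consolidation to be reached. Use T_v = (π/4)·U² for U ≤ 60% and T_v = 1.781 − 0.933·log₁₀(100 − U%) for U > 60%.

t ≈ 0.362 years

Drainage path length: H_d = H = 9 m (single drainage).
U ≤ 60%: T_v = (π/4)·U² = (π/4)×0.16² = 0.020106.
t = T_v·H_d²/c_v = 0.020106×9²/4.5 = 0.3619 years.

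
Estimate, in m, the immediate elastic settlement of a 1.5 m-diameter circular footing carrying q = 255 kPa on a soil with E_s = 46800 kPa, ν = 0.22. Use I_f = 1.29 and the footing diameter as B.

S_e ≈ 0.01 m

Immediate (elastic) settlement: S_e = q·B·(1−ν²)/E_s · I_f.
S_e = 255 × 1.5 × (1 − 0.22²) / 46800 × 1.29
    = 255 × 1.5 × 0.9516 / 46800 × 1.29
    = 0.01003 m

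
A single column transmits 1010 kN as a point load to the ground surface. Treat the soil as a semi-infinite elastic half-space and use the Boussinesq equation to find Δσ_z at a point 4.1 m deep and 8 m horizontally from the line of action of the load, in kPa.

Boussinesq vertical stress below a point load on an elastic half-space:
Δσ_z = 3P/(2πz²) · [1 + (r/z)²]^(−5/2)
r/z = 8/4.1 = 1.9512; [1+(r/z)²]^(−5/2) = 0.019736.
Δσ_z = 3×1010/(2π×4.1²) × 0.019736 = 28.688 × 0.019736 = 0.5662 kPa

Δσ_z ≈ 0.566 kPa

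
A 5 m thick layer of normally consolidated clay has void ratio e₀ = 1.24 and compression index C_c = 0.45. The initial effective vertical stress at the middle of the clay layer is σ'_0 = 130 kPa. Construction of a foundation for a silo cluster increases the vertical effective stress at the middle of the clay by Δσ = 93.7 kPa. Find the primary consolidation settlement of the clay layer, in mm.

S_c ≈ 237 mm

Final effective stress: σ'_f = σ'_0 + Δσ = 130 + 93.7 = 223.7 kPa.
Normally consolidated clay, so the full stress increment lies on the virgin compression line:
S_c = C_c·H/(1+e₀)·log₁₀(σ'_f/σ'_0) = 0.45×5/(1+1.24)×log₁₀(223.7/130)
    = 1.0045 × 0.23572 = 0.2368 m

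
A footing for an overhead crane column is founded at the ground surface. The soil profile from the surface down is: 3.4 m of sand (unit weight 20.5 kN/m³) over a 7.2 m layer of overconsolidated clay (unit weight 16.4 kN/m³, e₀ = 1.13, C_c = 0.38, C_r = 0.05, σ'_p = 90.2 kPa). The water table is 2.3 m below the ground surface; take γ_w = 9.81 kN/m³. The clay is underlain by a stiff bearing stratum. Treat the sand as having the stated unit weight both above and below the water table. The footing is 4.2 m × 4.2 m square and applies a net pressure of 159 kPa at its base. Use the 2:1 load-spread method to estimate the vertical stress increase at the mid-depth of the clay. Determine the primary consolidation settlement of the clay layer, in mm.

Mid-depth of clay below the ground surface: z = 3.4 + 7.2/2 = 7 m.
Total vertical stress at mid-clay: σ_v = 20.5×3.4 + 16.4×3.6 = 128.74 kPa.
Pore pressure: u = 9.81×(7 − 2.3) = 46.107 kPa.
Initial effective stress: σ'_0 = σ_v − u = 128.74 − 46.107 = 82.633 kPa.
Stress increase at mid-clay by the 2:1 spreading method:
Δσ = qBL/((B+z)(L+z)) = 159×4.2×4.2/((4.2+7)(4.2+7)) = 22.359 kPa
Final effective stress: σ'_f = 82.633 + 22.359 = 104.99 kPa.
σ'_f = 104.99 > σ'_p = 90.2 kPa, so the stress path crosses the preconsolidation pressure — recompression up to σ'_p, then virgin compression beyond:
S_c = H/(1+e₀)·[C_r·log₁₀(σ'_p/σ'_0) + C_c·log₁₀(σ'_f/σ'_p)]
    = 7.2/2.13 × [0.05×log₁₀(90.2/82.633) + 0.38×log₁₀(104.99/90.2)]
    = 3.3803 × [0.0019027 + 0.025058] = 0.09114 m

S_c ≈ 91.1 mm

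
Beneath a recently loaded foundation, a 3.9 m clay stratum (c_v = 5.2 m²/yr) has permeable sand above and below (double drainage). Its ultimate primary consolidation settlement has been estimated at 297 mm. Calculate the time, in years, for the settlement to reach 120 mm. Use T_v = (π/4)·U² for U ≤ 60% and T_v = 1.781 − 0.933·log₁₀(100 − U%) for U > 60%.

t ≈ 0.0938 years

Drainage path length: H_d = H/2 = 1.95 m (double drainage).
U = S(t)/S_ult = 120/297 = 0.404.
U ≤ 60%: T_v = (π/4)·U² = (π/4)×0.40404² = 0.12822.
t = T_v·H_d²/c_v = 0.12822×1.95²/5.2 = 0.09376 years.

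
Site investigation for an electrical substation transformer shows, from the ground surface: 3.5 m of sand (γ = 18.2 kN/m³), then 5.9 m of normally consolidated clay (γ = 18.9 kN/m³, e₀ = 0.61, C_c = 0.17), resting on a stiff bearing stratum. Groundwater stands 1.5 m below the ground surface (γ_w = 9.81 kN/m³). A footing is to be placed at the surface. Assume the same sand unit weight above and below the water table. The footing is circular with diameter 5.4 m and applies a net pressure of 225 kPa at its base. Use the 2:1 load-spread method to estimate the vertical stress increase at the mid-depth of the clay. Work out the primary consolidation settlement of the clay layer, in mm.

S_c ≈ 137 mm

Mid-depth of clay below the ground surface: z = 3.5 + 5.9/2 = 6.45 m.
Total vertical stress at mid-clay: σ_v = 18.2×3.5 + 18.9×2.95 = 119.45 kPa.
Pore pressure: u = 9.81×(6.45 − 1.5) = 48.56 kPa.
Initial effective stress: σ'_0 = σ_v − u = 119.45 − 48.56 = 70.89 kPa.
Stress increase at mid-clay by the 2:1 spreading method:
Δσ ≈ qD²/(D+z)² = 225×5.4²/(5.4+6.45)² = 46.723 kPa
Final effective stress: σ'_f = σ'_0 + Δσ = 70.89 + 46.723 = 117.61 kPa.
Normally consolidated clay, so the full stress increment lies on the virgin compression line:
S_c = C_c·H/(1+e₀)·log₁₀(σ'_f/σ'_0) = 0.17×5.9/(1+0.61)×log₁₀(117.61/70.89)
    = 0.62298 × 0.21986 = 0.137 m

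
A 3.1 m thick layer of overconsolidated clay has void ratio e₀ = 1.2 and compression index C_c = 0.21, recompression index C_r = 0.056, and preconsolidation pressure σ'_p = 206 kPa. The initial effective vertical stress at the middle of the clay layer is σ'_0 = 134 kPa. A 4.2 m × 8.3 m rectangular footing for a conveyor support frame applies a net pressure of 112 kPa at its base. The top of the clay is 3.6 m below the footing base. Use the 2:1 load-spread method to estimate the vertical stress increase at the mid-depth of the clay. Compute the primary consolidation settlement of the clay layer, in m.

S_c ≈ 0.00714 m

Mid-depth of clay below the footing base: z = 3.6 + 3.1/2 = 5.15 m.
Stress increase at mid-clay by the 2:1 spreading method:
Δσ = qBL/((B+z)(L+z)) = 112×4.2×8.3/((4.2+5.15)(8.3+5.15)) = 31.046 kPa
Final effective stress: σ'_f = 134 + 31.046 = 165.05 kPa.
σ'_f = 165.05 ≤ σ'_p = 206 kPa, so the clay remains overconsolidated and only the recompression index applies:
S_c = C_r·H/(1+e₀)·log₁₀(σ'_f/σ'_0) = 0.056×3.1/2.2×log₁₀(165.05/134)
    = 0.07891 × 0.090511 = 0.007142 m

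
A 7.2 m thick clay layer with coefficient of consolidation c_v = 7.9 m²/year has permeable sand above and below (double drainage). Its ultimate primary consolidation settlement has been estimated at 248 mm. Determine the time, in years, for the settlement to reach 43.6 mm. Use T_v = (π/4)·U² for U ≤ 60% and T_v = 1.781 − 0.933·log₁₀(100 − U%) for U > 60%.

Drainage path length: H_d = H/2 = 3.6 m (double drainage).
U = S(t)/S_ult = 43.6/248 = 0.1758.
U ≤ 60%: T_v = (π/4)·U² = (π/4)×0.17581² = 0.024275.
t = T_v·H_d²/c_v = 0.024275×3.6²/7.9 = 0.03982 years.

t ≈ 0.0398 years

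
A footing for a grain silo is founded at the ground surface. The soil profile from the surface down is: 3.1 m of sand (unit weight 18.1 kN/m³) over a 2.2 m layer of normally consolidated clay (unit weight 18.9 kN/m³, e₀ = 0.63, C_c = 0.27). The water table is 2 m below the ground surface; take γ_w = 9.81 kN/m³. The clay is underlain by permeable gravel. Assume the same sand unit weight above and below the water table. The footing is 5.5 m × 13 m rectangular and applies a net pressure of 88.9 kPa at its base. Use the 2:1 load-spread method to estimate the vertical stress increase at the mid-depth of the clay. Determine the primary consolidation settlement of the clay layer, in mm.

Mid-depth of clay below the ground surface: z = 3.1 + 2.2/2 = 4.2 m.
Total vertical stress at mid-clay: σ_v = 18.1×3.1 + 18.9×1.1 = 76.9 kPa.
Pore pressure: u = 9.81×(4.2 − 2) = 21.582 kPa.
Initial effective stress: σ'_0 = σ_v − u = 76.9 − 21.582 = 55.318 kPa.
Stress increase at mid-clay by the 2:1 spreading method:
Δσ = qBL/((B+z)(L+z)) = 88.9×5.5×13/((5.5+4.2)(13+4.2)) = 38.098 kPa
Final effective stress: σ'_f = σ'_0 + Δσ = 55.318 + 38.098 = 93.416 kPa.
Normally consolidated clay, so the full stress increment lies on the virgin compression line:
S_c = C_c·H/(1+e₀)·log₁₀(σ'_f/σ'_0) = 0.27×2.2/(1+0.63)×log₁₀(93.416/55.318)
    = 0.36442 × 0.22755 = 0.08292 m

S_c ≈ 82.9 mm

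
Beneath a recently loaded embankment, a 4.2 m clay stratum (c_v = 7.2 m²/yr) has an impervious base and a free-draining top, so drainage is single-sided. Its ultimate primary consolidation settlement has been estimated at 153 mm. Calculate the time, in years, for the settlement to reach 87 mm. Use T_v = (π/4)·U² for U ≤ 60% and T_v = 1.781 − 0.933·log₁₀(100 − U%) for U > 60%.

Drainage path length: H_d = H = 4.2 m (single drainage).
U = S(t)/S_ult = 87/153 = 0.5686.
U ≤ 60%: T_v = (π/4)·U² = (π/4)×0.56863² = 0.25395.
t = T_v·H_d²/c_v = 0.25395×4.2²/7.2 = 0.6222 years.

t ≈ 0.622 years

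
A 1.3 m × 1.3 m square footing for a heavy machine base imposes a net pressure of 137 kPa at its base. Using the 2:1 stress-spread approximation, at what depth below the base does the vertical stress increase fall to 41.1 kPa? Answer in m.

z ≈ 1.07 m

2:1 spreading — at depth z the loaded area has grown by z in each plan dimension:
qB²/(B+z)² = Δσ_z ⇒ z = B(√(q/Δσ_z) − 1) = 1.3×(√(137/41.1) − 1) = 1.073 m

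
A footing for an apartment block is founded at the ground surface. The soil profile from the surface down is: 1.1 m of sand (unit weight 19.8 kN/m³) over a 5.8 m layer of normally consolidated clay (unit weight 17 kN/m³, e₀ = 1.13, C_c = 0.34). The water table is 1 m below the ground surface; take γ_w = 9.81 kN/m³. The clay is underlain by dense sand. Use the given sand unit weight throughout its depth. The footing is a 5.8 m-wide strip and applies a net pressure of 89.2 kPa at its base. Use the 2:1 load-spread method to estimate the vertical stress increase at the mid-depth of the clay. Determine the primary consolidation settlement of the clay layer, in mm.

S_c ≈ 329 mm

Mid-depth of clay below the ground surface: z = 1.1 + 5.8/2 = 4 m.
Total vertical stress at mid-clay: σ_v = 19.8×1.1 + 17×2.9 = 71.08 kPa.
Pore pressure: u = 9.81×(4 − 1) = 29.43 kPa.
Initial effective stress: σ'_0 = σ_v − u = 71.08 − 29.43 = 41.65 kPa.
Stress increase at mid-clay by the 2:1 spreading method:
Δσ = qB/(B+z) = 89.2×5.8/(5.8+4) = 52.792 kPa
Final effective stress: σ'_f = σ'_0 + Δσ = 41.65 + 52.792 = 94.442 kPa.
Normally consolidated clay, so the full stress increment lies on the virgin compression line:
S_c = C_c·H/(1+e₀)·log₁₀(σ'_f/σ'_0) = 0.34×5.8/(1+1.13)×log₁₀(94.442/41.65)
    = 0.92582 × 0.35555 = 0.3292 m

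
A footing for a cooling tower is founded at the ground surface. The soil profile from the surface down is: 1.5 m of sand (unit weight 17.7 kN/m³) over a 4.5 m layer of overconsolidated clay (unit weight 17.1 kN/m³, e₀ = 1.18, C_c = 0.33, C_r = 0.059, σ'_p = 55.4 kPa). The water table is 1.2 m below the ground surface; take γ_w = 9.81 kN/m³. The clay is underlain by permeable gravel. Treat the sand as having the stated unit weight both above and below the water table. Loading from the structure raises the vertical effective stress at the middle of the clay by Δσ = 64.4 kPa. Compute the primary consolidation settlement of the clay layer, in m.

Mid-depth of clay below the ground surface: z = 1.5 + 4.5/2 = 3.75 m.
Total vertical stress at mid-clay: σ_v = 17.7×1.5 + 17.1×2.25 = 65.025 kPa.
Pore pressure: u = 9.81×(3.75 − 1.2) = 25.015 kPa.
Initial effective stress: σ'_0 = σ_v − u = 65.025 − 25.015 = 40.01 kPa.
Final effective stress: σ'_f = 40.01 + 64.4 = 104.41 kPa.
σ'_f = 104.41 > σ'_p = 55.4 kPa, so the stress path crosses the preconsolidation pressure — recompression up to σ'_p, then virgin compression beyond:
S_c = H/(1+e₀)·[C_r·log₁₀(σ'_p/σ'_0) + C_c·log₁₀(σ'_f/σ'_p)]
    = 4.5/2.18 × [0.059×log₁₀(55.4/40.01) + 0.33×log₁₀(104.41/55.4)]
    = 2.0642 × [0.0083391 + 0.090827] = 0.2047 m

S_c ≈ 0.205 m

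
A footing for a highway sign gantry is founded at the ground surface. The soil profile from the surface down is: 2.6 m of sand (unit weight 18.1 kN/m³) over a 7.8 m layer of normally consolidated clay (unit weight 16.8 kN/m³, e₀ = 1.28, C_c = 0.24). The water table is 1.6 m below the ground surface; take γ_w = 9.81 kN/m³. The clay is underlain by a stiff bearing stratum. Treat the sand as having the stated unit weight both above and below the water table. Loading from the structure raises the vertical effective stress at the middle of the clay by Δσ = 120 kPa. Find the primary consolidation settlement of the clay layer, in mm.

S_c ≈ 375 mm

Mid-depth of clay below the ground surface: z = 2.6 + 7.8/2 = 6.5 m.
Total vertical stress at mid-clay: σ_v = 18.1×2.6 + 16.8×3.9 = 112.58 kPa.
Pore pressure: u = 9.81×(6.5 − 1.6) = 48.069 kPa.
Initial effective stress: σ'_0 = σ_v − u = 112.58 − 48.069 = 64.511 kPa.
Final effective stress: σ'_f = σ'_0 + Δσ = 64.511 + 120 = 184.51 kPa.
Normally consolidated clay, so the full stress increment lies on the virgin compression line:
S_c = C_c·H/(1+e₀)·log₁₀(σ'_f/σ'_0) = 0.24×7.8/(1+1.28)×log₁₀(184.51/64.511)
    = 0.82105 × 0.45639 = 0.3747 m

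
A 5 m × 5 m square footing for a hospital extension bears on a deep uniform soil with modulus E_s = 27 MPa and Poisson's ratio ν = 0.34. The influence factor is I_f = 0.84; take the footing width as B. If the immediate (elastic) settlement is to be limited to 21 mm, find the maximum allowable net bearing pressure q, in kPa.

q ≈ 153 kPa

E_s = 27 MPa = 27000 kPa.
S_e = q·B·(1−ν²)/E_s · I_f  ⇒  q = S_e·E_s / (B·(1−ν²)·I_f).
q = 0.021 × 27000 / (5 × 0.8844 × 0.84) = 152.6 kPa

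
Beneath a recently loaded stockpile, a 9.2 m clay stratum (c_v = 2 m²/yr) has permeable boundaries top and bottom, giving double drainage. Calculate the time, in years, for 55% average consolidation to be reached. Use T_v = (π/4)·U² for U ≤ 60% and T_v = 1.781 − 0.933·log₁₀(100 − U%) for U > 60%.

t ≈ 2.51 years

Drainage path length: H_d = H/2 = 4.6 m (double drainage).
U ≤ 60%: T_v = (π/4)·U² = (π/4)×0.55² = 0.23758.
t = T_v·H_d²/c_v = 0.23758×4.6²/2 = 2.514 years.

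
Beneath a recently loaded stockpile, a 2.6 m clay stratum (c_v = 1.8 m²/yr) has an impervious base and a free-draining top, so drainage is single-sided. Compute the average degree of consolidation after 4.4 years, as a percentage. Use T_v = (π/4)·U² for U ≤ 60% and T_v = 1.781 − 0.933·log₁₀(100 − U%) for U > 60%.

Drainage path length: H_d = H = 2.6 m (single drainage).
T_v = c_v·t/H_d² = 1.8×4.4/2.6² = 1.1716.
T_v = 1.1716 corresponds to the U > 60% branch:
U = 1 − 10^((1.781 − T_v)/0.933)/100 = 0.955

U ≈ 95.5 %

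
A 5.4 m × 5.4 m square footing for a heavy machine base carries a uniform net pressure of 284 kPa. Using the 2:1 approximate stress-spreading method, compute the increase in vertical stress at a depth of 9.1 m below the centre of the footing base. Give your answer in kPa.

Δσ_z ≈ 39.4 kPa

By the 2:1 method the load spreads at 1 horizontal : 2 vertical, so at depth z the loaded area has grown by z in each plan dimension:
Δσ = qBL/((B+z)(L+z)) = 284×5.4×5.4/((5.4+9.1)(5.4+9.1)) = 39.389 kPa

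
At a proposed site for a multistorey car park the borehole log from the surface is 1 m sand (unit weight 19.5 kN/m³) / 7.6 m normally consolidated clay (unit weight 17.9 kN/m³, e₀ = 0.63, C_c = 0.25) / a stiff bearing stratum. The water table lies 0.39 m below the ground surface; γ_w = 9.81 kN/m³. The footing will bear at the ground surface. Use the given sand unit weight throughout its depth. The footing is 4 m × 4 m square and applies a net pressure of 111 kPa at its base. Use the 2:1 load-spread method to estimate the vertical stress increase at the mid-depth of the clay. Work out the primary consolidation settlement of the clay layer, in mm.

Mid-depth of clay below the ground surface: z = 1 + 7.6/2 = 4.8 m.
Total vertical stress at mid-clay: σ_v = 19.5×1 + 17.9×3.8 = 87.52 kPa.
Pore pressure: u = 9.81×(4.8 − 0.39) = 43.262 kPa.
Initial effective stress: σ'_0 = σ_v − u = 87.52 − 43.262 = 44.258 kPa.
Stress increase at mid-clay by the 2:1 spreading method:
Δσ = qBL/((B+z)(L+z)) = 111×4×4/((4+4.8)(4+4.8)) = 22.934 kPa
Final effective stress: σ'_f = σ'_0 + Δσ = 44.258 + 22.934 = 67.192 kPa.
Normally consolidated clay, so the full stress increment lies on the virgin compression line:
S_c = C_c·H/(1+e₀)·log₁₀(σ'_f/σ'_0) = 0.25×7.6/(1+0.63)×log₁₀(67.192/44.258)
    = 1.1656 × 0.18133 = 0.2114 m

S_c ≈ 211 mm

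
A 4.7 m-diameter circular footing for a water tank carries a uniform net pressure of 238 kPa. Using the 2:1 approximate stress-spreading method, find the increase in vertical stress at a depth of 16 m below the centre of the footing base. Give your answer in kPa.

Δσ_z ≈ 12.3 kPa

By the 2:1 method the load spreads at 1 horizontal : 2 vertical, so at depth z the loaded area has grown by z in each plan dimension:
Δσ ≈ qD²/(D+z)² = 238×4.7²/(4.7+16)² = 12.27 kPa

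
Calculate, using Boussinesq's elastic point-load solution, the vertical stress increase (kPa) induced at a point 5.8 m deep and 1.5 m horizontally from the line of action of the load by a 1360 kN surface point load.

Boussinesq vertical stress below a point load on an elastic half-space:
Δσ_z = 3P/(2πz²) · [1 + (r/z)²]^(−5/2)
r/z = 1.5/5.8 = 0.25862; [1+(r/z)²]^(−5/2) = 0.85056.
Δσ_z = 3×1360/(2π×5.8²) × 0.85056 = 19.303 × 0.85056 = 16.42 kPa

Δσ_z ≈ 16.4 kPa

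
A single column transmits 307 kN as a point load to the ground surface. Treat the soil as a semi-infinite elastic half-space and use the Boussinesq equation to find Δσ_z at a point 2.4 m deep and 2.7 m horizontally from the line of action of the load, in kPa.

Boussinesq vertical stress below a point load on an elastic half-space:
Δσ_z = 3P/(2πz²) · [1 + (r/z)²]^(−5/2)
r/z = 2.7/2.4 = 1.125; [1+(r/z)²]^(−5/2) = 0.12943.
Δσ_z = 3×307/(2π×2.4²) × 0.12943 = 25.448 × 0.12943 = 3.294 kPa

Δσ_z ≈ 3.29 kPa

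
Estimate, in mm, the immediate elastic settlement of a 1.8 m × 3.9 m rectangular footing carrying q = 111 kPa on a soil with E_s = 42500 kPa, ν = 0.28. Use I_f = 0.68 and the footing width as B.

Immediate (elastic) settlement: S_e = q·B·(1−ν²)/E_s · I_f.
S_e = 111 × 1.8 × (1 − 0.28²) / 42500 × 0.68
    = 111 × 1.8 × 0.9216 / 42500 × 0.68
    = 0.002946 m = 2.946 mm

S_e ≈ 2.95 mm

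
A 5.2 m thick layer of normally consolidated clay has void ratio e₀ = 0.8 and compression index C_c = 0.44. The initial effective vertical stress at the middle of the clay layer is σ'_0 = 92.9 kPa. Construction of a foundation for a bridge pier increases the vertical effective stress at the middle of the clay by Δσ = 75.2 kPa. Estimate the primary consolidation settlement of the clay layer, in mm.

S_c ≈ 327 mm

Final effective stress: σ'_f = σ'_0 + Δσ = 92.9 + 75.2 = 168.1 kPa.
Normally consolidated clay, so the full stress increment lies on the virgin compression line:
S_c = C_c·H/(1+e₀)·log₁₀(σ'_f/σ'_0) = 0.44×5.2/(1+0.8)×log₁₀(168.1/92.9)
    = 1.2711 × 0.25755 = 0.3274 m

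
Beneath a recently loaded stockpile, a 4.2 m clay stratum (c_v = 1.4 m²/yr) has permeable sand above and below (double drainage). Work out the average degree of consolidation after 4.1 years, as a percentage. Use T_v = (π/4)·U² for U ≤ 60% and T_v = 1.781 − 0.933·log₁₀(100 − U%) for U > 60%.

U ≈ 96.7 %

Drainage path length: H_d = H/2 = 2.1 m (double drainage).
T_v = c_v·t/H_d² = 1.4×4.1/2.1² = 1.3016.
T_v = 1.3016 corresponds to the U > 60% branch:
U = 1 − 10^((1.781 − T_v)/0.933)/100 = 0.9674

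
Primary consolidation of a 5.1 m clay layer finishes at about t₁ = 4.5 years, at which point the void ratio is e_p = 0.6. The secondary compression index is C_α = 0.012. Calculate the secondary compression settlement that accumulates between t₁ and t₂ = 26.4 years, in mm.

S_s ≈ 29.4 mm

Secondary compression: S_s = C_α·H/(1+e_p)·log₁₀(t₂/t₁)
S_s = 0.012×5.1/(1+0.6)×log₁₀(26.4/4.5)
    = 0.03825 × 0.7684 = 0.02939 m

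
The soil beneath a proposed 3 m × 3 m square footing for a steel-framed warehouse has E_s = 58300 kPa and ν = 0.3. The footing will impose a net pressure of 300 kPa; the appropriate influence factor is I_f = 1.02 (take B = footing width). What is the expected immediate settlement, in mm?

Immediate (elastic) settlement: S_e = q·B·(1−ν²)/E_s · I_f.
S_e = 300 × 3 × (1 − 0.3²) / 58300 × 1.02
    = 300 × 3 × 0.91 / 58300 × 1.02
    = 0.01433 m = 14.33 mm

S_e ≈ 14.3 mm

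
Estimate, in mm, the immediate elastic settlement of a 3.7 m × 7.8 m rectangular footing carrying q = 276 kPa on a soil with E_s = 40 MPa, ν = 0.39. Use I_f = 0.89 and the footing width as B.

Immediate (elastic) settlement: S_e = q·B·(1−ν²)/E_s · I_f.
E_s = 40 MPa = 40000 kPa.
S_e = 276 × 3.7 × (1 − 0.39²) / 40000 × 0.89
    = 276 × 3.7 × 0.8479 / 40000 × 0.89
    = 0.01927 m = 19.27 mm

S_e ≈ 19.3 mm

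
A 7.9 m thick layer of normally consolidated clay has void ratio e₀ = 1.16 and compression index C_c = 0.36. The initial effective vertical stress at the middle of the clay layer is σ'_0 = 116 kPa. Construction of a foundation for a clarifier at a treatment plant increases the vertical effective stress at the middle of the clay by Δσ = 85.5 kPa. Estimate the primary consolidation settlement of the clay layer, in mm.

Final effective stress: σ'_f = σ'_0 + Δσ = 116 + 85.5 = 201.5 kPa.
Normally consolidated clay, so the full stress increment lies on the virgin compression line:
S_c = C_c·H/(1+e₀)·log₁₀(σ'_f/σ'_0) = 0.36×7.9/(1+1.16)×log₁₀(201.5/116)
    = 1.3167 × 0.23982 = 0.3158 m

S_c ≈ 316 mm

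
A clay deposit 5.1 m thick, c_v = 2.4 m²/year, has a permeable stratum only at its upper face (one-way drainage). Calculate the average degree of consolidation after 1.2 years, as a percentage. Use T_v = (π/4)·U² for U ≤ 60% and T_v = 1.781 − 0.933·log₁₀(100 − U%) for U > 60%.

Drainage path length: H_d = H = 5.1 m (single drainage).
T_v = c_v·t/H_d² = 2.4×1.2/5.1² = 0.11073.
T_v = 0.11073 corresponds to the U ≤ 60% branch:
U = √(4T_v/π) = 0.3755

U ≈ 37.5 %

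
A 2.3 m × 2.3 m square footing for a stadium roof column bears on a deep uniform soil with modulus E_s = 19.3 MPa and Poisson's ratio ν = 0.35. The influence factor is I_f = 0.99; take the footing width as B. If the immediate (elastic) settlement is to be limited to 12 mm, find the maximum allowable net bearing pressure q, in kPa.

E_s = 19.3 MPa = 19300 kPa.
S_e = q·B·(1−ν²)/E_s · I_f  ⇒  q = S_e·E_s / (B·(1−ν²)·I_f).
q = 0.012 × 19300 / (2.3 × 0.8775 × 0.99) = 115.9 kPa

q ≈ 116 kPa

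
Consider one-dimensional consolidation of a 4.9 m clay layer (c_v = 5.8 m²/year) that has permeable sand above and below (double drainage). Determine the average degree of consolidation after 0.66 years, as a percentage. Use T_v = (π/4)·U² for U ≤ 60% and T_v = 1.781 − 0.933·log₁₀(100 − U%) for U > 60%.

Drainage path length: H_d = H/2 = 2.45 m (double drainage).
T_v = c_v·t/H_d² = 5.8×0.66/2.45² = 0.63773.
T_v = 0.63773 corresponds to the U > 60% branch:
U = 1 − 10^((1.781 − T_v)/0.933)/100 = 0.832

U ≈ 83.2 %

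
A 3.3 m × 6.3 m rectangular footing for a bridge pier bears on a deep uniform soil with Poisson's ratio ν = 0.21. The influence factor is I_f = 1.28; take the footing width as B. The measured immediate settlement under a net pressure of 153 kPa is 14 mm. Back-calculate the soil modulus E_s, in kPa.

S_e = q·B·(1−ν²)/E_s · I_f  ⇒  E_s = q·B·(1−ν²)·I_f / S_e.
E_s = 153 × 3.3 × 0.9559 × 1.28 / 0.014 = 44130 kPa

E_s ≈ 44100 kPa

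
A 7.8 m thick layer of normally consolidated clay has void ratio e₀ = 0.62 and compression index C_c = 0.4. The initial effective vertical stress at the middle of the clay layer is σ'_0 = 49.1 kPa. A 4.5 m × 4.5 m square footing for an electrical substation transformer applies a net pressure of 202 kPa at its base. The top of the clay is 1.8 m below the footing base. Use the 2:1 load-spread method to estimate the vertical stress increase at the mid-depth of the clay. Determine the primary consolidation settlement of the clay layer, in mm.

S_c ≈ 492 mm

Mid-depth of clay below the footing base: z = 1.8 + 7.8/2 = 5.7 m.
Stress increase at mid-clay by the 2:1 spreading method:
Δσ = qBL/((B+z)(L+z)) = 202×4.5×4.5/((4.5+5.7)(4.5+5.7)) = 39.317 kPa
Final effective stress: σ'_f = σ'_0 + Δσ = 49.1 + 39.317 = 88.417 kPa.
Normally consolidated clay, so the full stress increment lies on the virgin compression line:
S_c = C_c·H/(1+e₀)·log₁₀(σ'_f/σ'_0) = 0.4×7.8/(1+0.62)×log₁₀(88.417/49.1)
    = 1.9259 × 0.25545 = 0.492 m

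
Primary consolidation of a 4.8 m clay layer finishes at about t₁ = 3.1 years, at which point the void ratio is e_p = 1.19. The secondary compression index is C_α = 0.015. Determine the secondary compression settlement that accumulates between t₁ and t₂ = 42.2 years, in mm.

Secondary compression: S_s = C_α·H/(1+e_p)·log₁₀(t₂/t₁)
S_s = 0.015×4.8/(1+1.19)×log₁₀(42.2/3.1)
    = 0.03288 × 1.134 = 0.03728 m

S_s ≈ 37.3 mm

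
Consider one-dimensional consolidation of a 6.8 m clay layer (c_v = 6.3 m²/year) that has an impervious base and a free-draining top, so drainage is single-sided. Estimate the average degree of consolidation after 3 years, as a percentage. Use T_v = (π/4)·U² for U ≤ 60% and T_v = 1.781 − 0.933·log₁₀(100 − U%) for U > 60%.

Drainage path length: H_d = H = 6.8 m (single drainage).
T_v = c_v·t/H_d² = 6.3×3/6.8² = 0.40874.
T_v = 0.40874 corresponds to the U > 60% branch:
U = 1 − 10^((1.781 − T_v)/0.933)/100 = 0.7043

U ≈ 70.4 %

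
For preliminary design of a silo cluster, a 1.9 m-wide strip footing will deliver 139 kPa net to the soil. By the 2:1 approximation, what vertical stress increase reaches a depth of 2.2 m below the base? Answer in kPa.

Δσ_z ≈ 64.4 kPa

By the 2:1 method the load spreads at 1 horizontal : 2 vertical, so at depth z the loaded area has grown by z in each plan dimension:
Δσ = qB/(B+z) = 139×1.9/(1.9+2.2) = 64.415 kPa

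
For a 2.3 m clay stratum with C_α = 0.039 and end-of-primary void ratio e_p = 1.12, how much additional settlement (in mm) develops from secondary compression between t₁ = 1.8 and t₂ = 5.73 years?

S_s ≈ 21.3 mm

Secondary compression: S_s = C_α·H/(1+e_p)·log₁₀(t₂/t₁)
S_s = 0.039×2.3/(1+1.12)×log₁₀(5.73/1.8)
    = 0.04231 × 0.5029 = 0.02128 m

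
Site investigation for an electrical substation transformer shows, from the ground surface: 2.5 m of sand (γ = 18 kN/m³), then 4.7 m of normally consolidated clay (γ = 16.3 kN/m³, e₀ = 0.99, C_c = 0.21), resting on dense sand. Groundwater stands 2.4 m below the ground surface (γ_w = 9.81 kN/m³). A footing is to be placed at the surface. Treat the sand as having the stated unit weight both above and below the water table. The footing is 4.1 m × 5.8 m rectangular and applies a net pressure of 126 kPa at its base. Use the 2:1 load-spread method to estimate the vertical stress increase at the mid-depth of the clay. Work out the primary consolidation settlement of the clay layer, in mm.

Mid-depth of clay below the ground surface: z = 2.5 + 4.7/2 = 4.85 m.
Total vertical stress at mid-clay: σ_v = 18×2.5 + 16.3×2.35 = 83.305 kPa.
Pore pressure: u = 9.81×(4.85 − 2.4) = 24.035 kPa.
Initial effective stress: σ'_0 = σ_v − u = 83.305 − 24.035 = 59.27 kPa.
Stress increase at mid-clay by the 2:1 spreading method:
Δσ = qBL/((B+z)(L+z)) = 126×4.1×5.8/((4.1+4.85)(5.8+4.85)) = 31.435 kPa
Final effective stress: σ'_f = σ'_0 + Δσ = 59.27 + 31.435 = 90.705 kPa.
Normally consolidated clay, so the full stress increment lies on the virgin compression line:
S_c = C_c·H/(1+e₀)·log₁₀(σ'_f/σ'_0) = 0.21×4.7/(1+0.99)×log₁₀(90.705/59.27)
    = 0.49598 × 0.1848 = 0.09166 m

S_c ≈ 91.7 mm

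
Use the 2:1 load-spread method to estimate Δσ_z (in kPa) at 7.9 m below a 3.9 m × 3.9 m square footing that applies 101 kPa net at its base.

By the 2:1 method the load spreads at 1 horizontal : 2 vertical, so at depth z the loaded area has grown by z in each plan dimension:
Δσ = qBL/((B+z)(L+z)) = 101×3.9×3.9/((3.9+7.9)(3.9+7.9)) = 11.033 kPa

Δσ_z ≈ 11 kPa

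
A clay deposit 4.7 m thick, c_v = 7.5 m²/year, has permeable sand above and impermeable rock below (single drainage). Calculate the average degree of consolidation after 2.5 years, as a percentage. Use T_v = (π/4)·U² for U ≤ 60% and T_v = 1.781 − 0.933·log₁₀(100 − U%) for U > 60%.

U ≈ 90 %

Drainage path length: H_d = H = 4.7 m (single drainage).
T_v = c_v·t/H_d² = 7.5×2.5/4.7² = 0.8488.
T_v = 0.8488 corresponds to the U > 60% branch:
U = 1 − 10^((1.781 − T_v)/0.933)/100 = 0.9002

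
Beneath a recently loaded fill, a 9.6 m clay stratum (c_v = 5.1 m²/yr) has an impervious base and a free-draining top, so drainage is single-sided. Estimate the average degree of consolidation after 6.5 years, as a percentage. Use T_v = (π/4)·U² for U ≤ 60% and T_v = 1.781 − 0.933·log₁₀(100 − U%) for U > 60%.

U ≈ 66.6 %

Drainage path length: H_d = H = 9.6 m (single drainage).
T_v = c_v·t/H_d² = 5.1×6.5/9.6² = 0.3597.
T_v = 0.3597 corresponds to the U > 60% branch:
U = 1 − 10^((1.781 − T_v)/0.933)/100 = 0.6663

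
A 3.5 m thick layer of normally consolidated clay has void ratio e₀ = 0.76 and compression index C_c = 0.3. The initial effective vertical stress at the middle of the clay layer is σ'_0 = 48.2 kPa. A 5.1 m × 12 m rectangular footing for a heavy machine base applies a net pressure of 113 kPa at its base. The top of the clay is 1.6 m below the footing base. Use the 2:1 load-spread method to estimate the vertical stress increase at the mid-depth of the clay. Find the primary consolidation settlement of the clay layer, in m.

S_c ≈ 0.193 m

Mid-depth of clay below the footing base: z = 1.6 + 3.5/2 = 3.35 m.
Stress increase at mid-clay by the 2:1 spreading method:
Δσ = qBL/((B+z)(L+z)) = 113×5.1×12/((5.1+3.35)(12+3.35)) = 53.317 kPa
Final effective stress: σ'_f = σ'_0 + Δσ = 48.2 + 53.317 = 101.52 kPa.
Normally consolidated clay, so the full stress increment lies on the virgin compression line:
S_c = C_c·H/(1+e₀)·log₁₀(σ'_f/σ'_0) = 0.3×3.5/(1+0.76)×log₁₀(101.52/48.2)
    = 0.59659 × 0.3235 = 0.193 m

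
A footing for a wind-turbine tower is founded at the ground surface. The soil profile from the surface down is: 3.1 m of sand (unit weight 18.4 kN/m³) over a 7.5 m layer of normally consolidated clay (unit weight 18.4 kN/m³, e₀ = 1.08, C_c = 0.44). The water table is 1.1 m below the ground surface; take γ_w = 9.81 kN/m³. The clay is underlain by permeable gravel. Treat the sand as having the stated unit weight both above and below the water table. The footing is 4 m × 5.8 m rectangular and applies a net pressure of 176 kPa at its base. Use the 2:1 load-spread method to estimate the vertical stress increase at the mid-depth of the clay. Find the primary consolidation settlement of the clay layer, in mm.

Mid-depth of clay below the ground surface: z = 3.1 + 7.5/2 = 6.85 m.
Total vertical stress at mid-clay: σ_v = 18.4×3.1 + 18.4×3.75 = 126.04 kPa.
Pore pressure: u = 9.81×(6.85 − 1.1) = 56.408 kPa.
Initial effective stress: σ'_0 = σ_v − u = 126.04 − 56.408 = 69.632 kPa.
Stress increase at mid-clay by the 2:1 spreading method:
Δσ = qBL/((B+z)(L+z)) = 176×4×5.8/((4+6.85)(5.8+6.85)) = 29.75 kPa
Final effective stress: σ'_f = σ'_0 + Δσ = 69.632 + 29.75 = 99.382 kPa.
Normally consolidated clay, so the full stress increment lies on the virgin compression line:
S_c = C_c·H/(1+e₀)·log₁₀(σ'_f/σ'_0) = 0.44×7.5/(1+1.08)×log₁₀(99.382/69.632)
    = 1.5865 × 0.1545 = 0.2451 m

S_c ≈ 245 mm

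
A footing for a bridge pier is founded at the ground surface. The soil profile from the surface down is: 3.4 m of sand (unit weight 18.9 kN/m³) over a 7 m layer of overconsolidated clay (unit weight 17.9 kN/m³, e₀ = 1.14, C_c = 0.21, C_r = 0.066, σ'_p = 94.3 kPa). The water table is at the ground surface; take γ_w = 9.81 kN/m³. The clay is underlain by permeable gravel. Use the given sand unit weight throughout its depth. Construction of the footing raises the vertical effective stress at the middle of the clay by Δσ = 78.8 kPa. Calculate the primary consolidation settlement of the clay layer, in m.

Mid-depth of clay below the ground surface: z = 3.4 + 7/2 = 6.9 m.
Total vertical stress at mid-clay: σ_v = 18.9×3.4 + 17.9×3.5 = 126.91 kPa.
Pore pressure: u = 9.81×(6.9 − 0) = 67.689 kPa.
Initial effective stress: σ'_0 = σ_v − u = 126.91 − 67.689 = 59.221 kPa.
Final effective stress: σ'_f = 59.221 + 78.8 = 138.02 kPa.
σ'_f = 138.02 > σ'_p = 94.3 kPa, so the stress path crosses the preconsolidation pressure — recompression up to σ'_p, then virgin compression beyond:
S_c = H/(1+e₀)·[C_r·log₁₀(σ'_p/σ'_0) + C_c·log₁₀(σ'_f/σ'_p)]
    = 7/2.14 × [0.066×log₁₀(94.3/59.221) + 0.21×log₁₀(138.02/94.3)]
    = 3.271 × [0.013334 + 0.03474] = 0.1573 m

S_c ≈ 0.157 m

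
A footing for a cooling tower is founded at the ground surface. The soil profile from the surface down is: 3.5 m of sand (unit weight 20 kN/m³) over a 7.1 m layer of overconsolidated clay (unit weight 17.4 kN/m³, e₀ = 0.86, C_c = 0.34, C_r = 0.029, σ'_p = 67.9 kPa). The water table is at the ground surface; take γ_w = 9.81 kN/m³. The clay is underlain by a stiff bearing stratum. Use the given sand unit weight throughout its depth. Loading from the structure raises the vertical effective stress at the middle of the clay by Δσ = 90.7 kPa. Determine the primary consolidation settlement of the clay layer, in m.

S_c ≈ 0.463 m

Mid-depth of clay below the ground surface: z = 3.5 + 7.1/2 = 7.05 m.
Total vertical stress at mid-clay: σ_v = 20×3.5 + 17.4×3.55 = 131.77 kPa.
Pore pressure: u = 9.81×(7.05 − 0) = 69.16 kPa.
Initial effective stress: σ'_0 = σ_v − u = 131.77 − 69.16 = 62.61 kPa.
Final effective stress: σ'_f = 62.61 + 90.7 = 153.31 kPa.
σ'_f = 153.31 > σ'_p = 67.9 kPa, so the stress path crosses the preconsolidation pressure — recompression up to σ'_p, then virgin compression beyond:
S_c = H/(1+e₀)·[C_r·log₁₀(σ'_p/σ'_0) + C_c·log₁₀(σ'_f/σ'_p)]
    = 7.1/1.86 × [0.029×log₁₀(67.9/62.61) + 0.34×log₁₀(153.31/67.9)]
    = 3.8172 × [0.0010216 + 0.12026] = 0.463 m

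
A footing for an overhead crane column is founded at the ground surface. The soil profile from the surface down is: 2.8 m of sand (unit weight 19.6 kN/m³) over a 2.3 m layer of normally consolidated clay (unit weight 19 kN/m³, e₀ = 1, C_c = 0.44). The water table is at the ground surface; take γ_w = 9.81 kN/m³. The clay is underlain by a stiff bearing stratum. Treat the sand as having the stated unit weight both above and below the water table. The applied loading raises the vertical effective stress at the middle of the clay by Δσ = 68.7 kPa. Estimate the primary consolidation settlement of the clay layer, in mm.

Mid-depth of clay below the ground surface: z = 2.8 + 2.3/2 = 3.95 m.
Total vertical stress at mid-clay: σ_v = 19.6×2.8 + 19×1.15 = 76.73 kPa.
Pore pressure: u = 9.81×(3.95 − 0) = 38.75 kPa.
Initial effective stress: σ'_0 = σ_v − u = 76.73 − 38.75 = 37.98 kPa.
Final effective stress: σ'_f = σ'_0 + Δσ = 37.98 + 68.7 = 106.68 kPa.
Normally consolidated clay, so the full stress increment lies on the virgin compression line:
S_c = C_c·H/(1+e₀)·log₁₀(σ'_f/σ'_0) = 0.44×2.3/(1+1)×log₁₀(106.68/37.98)
    = 0.506 × 0.44853 = 0.227 m

S_c ≈ 227 mm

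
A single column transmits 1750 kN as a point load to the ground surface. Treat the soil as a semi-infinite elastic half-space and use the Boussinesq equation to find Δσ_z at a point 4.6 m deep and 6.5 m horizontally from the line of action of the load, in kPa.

Boussinesq vertical stress below a point load on an elastic half-space:
Δσ_z = 3P/(2πz²) · [1 + (r/z)²]^(−5/2)
r/z = 6.5/4.6 = 1.413; [1+(r/z)²]^(−5/2) = 0.064327.
Δσ_z = 3×1750/(2π×4.6²) × 0.064327 = 39.488 × 0.064327 = 2.54 kPa

Δσ_z ≈ 2.54 kPa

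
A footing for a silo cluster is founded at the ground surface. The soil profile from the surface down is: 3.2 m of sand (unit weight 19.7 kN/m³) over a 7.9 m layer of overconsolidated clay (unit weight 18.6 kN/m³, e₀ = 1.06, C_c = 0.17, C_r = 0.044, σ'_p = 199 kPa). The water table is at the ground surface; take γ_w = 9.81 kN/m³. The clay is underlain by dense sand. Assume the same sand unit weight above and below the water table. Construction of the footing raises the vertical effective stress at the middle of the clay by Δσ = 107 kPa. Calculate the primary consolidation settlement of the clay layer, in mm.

Mid-depth of clay below the ground surface: z = 3.2 + 7.9/2 = 7.15 m.
Total vertical stress at mid-clay: σ_v = 19.7×3.2 + 18.6×3.95 = 136.51 kPa.
Pore pressure: u = 9.81×(7.15 − 0) = 70.142 kPa.
Initial effective stress: σ'_0 = σ_v − u = 136.51 − 70.142 = 66.368 kPa.
Final effective stress: σ'_f = 66.368 + 107 = 173.37 kPa.
σ'_f = 173.37 ≤ σ'_p = 199 kPa, so the clay remains overconsolidated and only the recompression index applies:
S_c = C_r·H/(1+e₀)·log₁₀(σ'_f/σ'_0) = 0.044×7.9/2.06×log₁₀(173.37/66.368)
    = 0.16874 × 0.41702 = 0.07037 m

S_c ≈ 70.4 mm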